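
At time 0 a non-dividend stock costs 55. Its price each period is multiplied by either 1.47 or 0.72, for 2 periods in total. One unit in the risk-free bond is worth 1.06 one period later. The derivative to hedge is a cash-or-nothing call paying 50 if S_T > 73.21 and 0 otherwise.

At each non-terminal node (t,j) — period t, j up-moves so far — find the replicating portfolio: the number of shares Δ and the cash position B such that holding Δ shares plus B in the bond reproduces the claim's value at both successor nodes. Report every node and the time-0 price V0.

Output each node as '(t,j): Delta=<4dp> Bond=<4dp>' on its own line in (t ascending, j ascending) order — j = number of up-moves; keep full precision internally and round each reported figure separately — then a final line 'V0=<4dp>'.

Under the risk-neutral measure, an up-move has probability p* = (R−d)/(u−d) = 0.4533 and values discount at R = 1.06.
Payoff layer (t=2): V(2,0)=0.0000, V(2,1)=0.0000, V(2,2)=50.0000
  t=1,j=0: stock 39.6000 → up 58.2120 (V=0.0000), down 28.5120 (V=0.0000). Price 0.0000; hedge Δ=0.0000, bond B=0.0000.
  t=1,j=1: stock 80.8500 → up 118.8495 (V=50.0000), down 58.2120 (V=0.0000). Price 21.3836; hedge Δ=0.8246, bond B=-45.2830.
  t=0,j=0: stock 55.0000 → up 80.8500 (V=21.3836), down 39.6000 (V=0.0000). Price 9.1452; hedge Δ=0.5184, bond B=-19.3663.
Check: Δ(0,0)·S0 + B(0,0) = 9.1452 = V0.

(0,0): Delta=0.5184 Bond=-19.3663
(1,0): Delta=0.0000 Bond=0.0000
(1,1): Delta=0.8246 Bond=-45.2830
V0=9.1452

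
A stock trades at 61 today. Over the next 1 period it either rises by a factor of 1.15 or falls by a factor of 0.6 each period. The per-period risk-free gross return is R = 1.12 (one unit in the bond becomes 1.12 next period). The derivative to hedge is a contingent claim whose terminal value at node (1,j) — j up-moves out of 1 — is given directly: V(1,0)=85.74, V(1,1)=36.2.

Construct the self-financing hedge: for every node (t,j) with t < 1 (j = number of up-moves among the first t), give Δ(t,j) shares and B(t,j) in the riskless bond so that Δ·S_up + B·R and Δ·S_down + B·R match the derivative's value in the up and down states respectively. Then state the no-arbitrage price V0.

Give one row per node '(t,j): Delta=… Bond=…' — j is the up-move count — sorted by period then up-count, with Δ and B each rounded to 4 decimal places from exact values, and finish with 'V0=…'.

No-arbitrage ⇒ martingale measure with p* = (R−d)/(u−d) = 0.9455.
At expiry t=1: V(1,0)=85.7400, V(1,1)=36.2000
Node (0,0) S=61.0000: V=(p*·36.2000+(1−p*)·85.7400)/1.12=34.7341; Δ=(36.2000−85.7400)/(70.1500−36.6000)=-1.4766; B=V−Δ·S=124.8068
Root portfolio cost Δ·61+B reproduces V0=34.7341.

(0,0): Delta=-1.4766 Bond=124.8068
V0=34.7341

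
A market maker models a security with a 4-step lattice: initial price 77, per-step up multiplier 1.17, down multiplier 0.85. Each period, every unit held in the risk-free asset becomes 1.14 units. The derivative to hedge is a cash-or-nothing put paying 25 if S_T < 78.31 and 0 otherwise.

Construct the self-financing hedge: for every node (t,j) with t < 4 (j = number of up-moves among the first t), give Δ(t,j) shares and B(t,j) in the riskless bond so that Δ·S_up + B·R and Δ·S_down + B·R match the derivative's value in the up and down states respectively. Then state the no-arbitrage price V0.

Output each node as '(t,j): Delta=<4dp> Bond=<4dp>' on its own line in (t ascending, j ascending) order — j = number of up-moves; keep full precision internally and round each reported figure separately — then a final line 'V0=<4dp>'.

Risk-neutral probability p* = (R−d)/(u−d) = (1.14−0.85)/(1.17−0.85) = 0.9062.
Terminal payoffs: V(4,0)=25.0000, V(4,1)=25.0000, V(4,2)=25.0000, V(4,3)=0.0000, V(4,4)=0.0000
  t=3,j=0: stock 47.2876 → up 55.3265 (V=25.0000), down 40.1945 (V=25.0000). Price 21.9298; hedge Δ=0.0000, bond B=21.9298.
  t=3,j=1: stock 65.0900 → up 76.1553 (V=25.0000), down 55.3265 (V=25.0000). Price 21.9298; hedge Δ=0.0000, bond B=21.9298.
  t=3,j=2: stock 89.5945 → up 104.8256 (V=0.0000), down 76.1553 (V=25.0000). Price 2.0559; hedge Δ=-0.8720, bond B=80.1809.
  t=3,j=3: stock 123.3242 → up 144.2893 (V=0.0000), down 104.8256 (V=0.0000). Price 0.0000; hedge Δ=0.0000, bond B=0.0000.
  t=2,j=0: stock 55.6325 → up 65.0900 (V=21.9298), down 47.2876 (V=21.9298). Price 19.2367; hedge Δ=0.0000, bond B=19.2367.
  t=2,j=1: stock 76.5765 → up 89.5945 (V=2.0559), down 65.0900 (V=21.9298). Price 3.4378; hedge Δ=-0.8110, bond B=65.5438.
  t=2,j=2: stock 105.4053 → up 123.3242 (V=0.0000), down 89.5945 (V=2.0559). Price 0.1691; hedge Δ=-0.0610, bond B=6.5938.
  t=1,j=0: stock 65.4500 → up 76.5765 (V=3.4378), down 55.6325 (V=19.2367). Price 4.3149; hedge Δ=-0.7543, bond B=53.6864.
  t=1,j=1: stock 90.0900 → up 105.4053 (V=0.1691), down 76.5765 (V=3.4378). Price 0.4171; hedge Δ=-0.1134, bond B=10.6319.
  t=0,j=0: stock 77.0000 → up 90.0900 (V=0.4171), down 65.4500 (V=4.3149). Price 0.6864; hedge Δ=-0.1582, bond B=12.8669.
Root portfolio cost Δ·77+B reproduces V0=0.6864.

(0,0): Delta=-0.1582 Bond=12.8669
(1,0): Delta=-0.7543 Bond=53.6864
(1,1): Delta=-0.1134 Bond=10.6319
(2,0): Delta=0.0000 Bond=19.2367
(2,1): Delta=-0.8110 Bond=65.5438
(2,2): Delta=-0.0610 Bond=6.5938
(3,0): Delta=0.0000 Bond=21.9298
(3,1): Delta=0.0000 Bond=21.9298
(3,2): Delta=-0.8720 Bond=80.1809
(3,3): Delta=0.0000 Bond=0.0000
V0=0.6864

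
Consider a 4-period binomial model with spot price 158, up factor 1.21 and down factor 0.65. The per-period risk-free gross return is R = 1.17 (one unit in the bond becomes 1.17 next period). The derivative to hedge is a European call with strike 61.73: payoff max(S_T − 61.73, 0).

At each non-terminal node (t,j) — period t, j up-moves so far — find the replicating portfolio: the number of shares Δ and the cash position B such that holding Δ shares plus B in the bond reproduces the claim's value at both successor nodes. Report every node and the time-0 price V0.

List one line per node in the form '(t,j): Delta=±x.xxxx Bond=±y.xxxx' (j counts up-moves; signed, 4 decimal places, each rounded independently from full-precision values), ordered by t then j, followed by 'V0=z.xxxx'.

The replicating-portfolio and risk-neutral prices coincide; use p* = (1.17−0.65)/(1.21−0.65) = 0.9286 for the latter.
Terminal payoffs: V(4,0)=0.0000, V(4,1)=0.0000, V(4,2)=36.0060, V(4,3)=120.2093, V(4,4)=276.9570
Node (3,0) S=43.3908: V=(p*·0.0000+(1−p*)·0.0000)/1.17=0.0000; Δ=(0.0000−0.0000)/(52.5028−28.2040)=0.0000; B=V−Δ·S=0.0000
Node (3,1) S=80.7736: V=(p*·36.0060+(1−p*)·0.0000)/1.17=28.5762; Δ=(36.0060−0.0000)/(97.7360−52.5028)=0.7960; B=V−Δ·S=-35.7202
Node (3,2) S=150.3631: V=(p*·120.2093+(1−p*)·36.0060)/1.17=97.6024; Δ=(120.2093−36.0060)/(181.9393−97.7360)=1.0000; B=V−Δ·S=-52.7607
Node (3,3) S=279.9066: V=(p*·276.9570+(1−p*)·120.2093)/1.17=227.1460; Δ=(276.9570−120.2093)/(338.6870−181.9393)=1.0000; B=V−Δ·S=-52.7607
Node (2,0) S=66.7550: V=(p*·28.5762+(1−p*)·0.0000)/1.17=22.6795; Δ=(28.5762−0.0000)/(80.7736−43.3908)=0.7644; B=V−Δ·S=-28.3494
Node (2,1) S=124.2670: V=(p*·97.6024+(1−p*)·28.5762)/1.17=79.2068; Δ=(97.6024−28.5762)/(150.3631−80.7736)=0.9919; B=V−Δ·S=-44.0543
Node (2,2) S=231.3278: V=(p*·227.1460+(1−p*)·97.6024)/1.17=186.2332; Δ=(227.1460−97.6024)/(279.9066−150.3631)=1.0000; B=V−Δ·S=-45.0946
Node (1,0) S=102.7000: V=(p*·79.2068+(1−p*)·22.6795)/1.17=64.2471; Δ=(79.2068−22.6795)/(124.2670−66.7550)=0.9829; B=V−Δ·S=-36.6944
Node (1,1) S=191.1800: V=(p*·186.2332+(1−p*)·79.2068)/1.17=152.6397; Δ=(186.2332−79.2068)/(231.3278−124.2670)=0.9997; B=V−Δ·S=-38.4789
Node (0,0) S=158.0000: V=(p*·152.6397+(1−p*)·64.2471)/1.17=125.0649; Δ=(152.6397−64.2471)/(191.1800−102.7000)=0.9990; B=V−Δ·S=-32.7790
Each (Δ,B) replicates both successor values, so the strategy is self-financing and V0 is arbitrage-free.

(0,0): Delta=0.9990 Bond=-32.7790
(1,0): Delta=0.9829 Bond=-36.6944
(1,1): Delta=0.9997 Bond=-38.4789
(2,0): Delta=0.7644 Bond=-28.3494
(2,1): Delta=0.9919 Bond=-44.0543
(2,2): Delta=1.0000 Bond=-45.0946
(3,0): Delta=0.0000 Bond=0.0000
(3,1): Delta=0.7960 Bond=-35.7202
(3,2): Delta=1.0000 Bond=-52.7607
(3,3): Delta=1.0000 Bond=-52.7607
V0=125.0649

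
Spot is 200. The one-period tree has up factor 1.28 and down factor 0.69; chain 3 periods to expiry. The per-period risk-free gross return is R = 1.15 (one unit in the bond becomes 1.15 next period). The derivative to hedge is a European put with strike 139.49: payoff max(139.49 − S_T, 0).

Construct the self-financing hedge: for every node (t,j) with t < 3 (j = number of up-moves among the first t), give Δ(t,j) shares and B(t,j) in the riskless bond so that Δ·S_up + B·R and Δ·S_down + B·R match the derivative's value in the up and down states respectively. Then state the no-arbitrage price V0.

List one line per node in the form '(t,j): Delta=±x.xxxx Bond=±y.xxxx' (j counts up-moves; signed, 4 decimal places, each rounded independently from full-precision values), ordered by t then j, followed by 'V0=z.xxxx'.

Since d<R<u, set p* = (R−d)/(u−d) = 0.7797; price each node as the discounted p*-expectation of its children.
Terminal payoffs: V(3,0)=73.7882, V(3,1)=17.6084, V(3,2)=0.0000, V(3,3)=0.0000
Node (2,0) S=95.2200: V=(p*·17.6084+(1−p*)·73.7882)/1.15=26.0757; Δ=(17.6084−73.7882)/(121.8816−65.7018)=-1.0000; B=V−Δ·S=121.2957
Node (2,1) S=176.6400: V=(p*·0.0000+(1−p*)·17.6084)/1.15=3.3738; Δ=(0.0000−17.6084)/(226.0992−121.8816)=-0.1690; B=V−Δ·S=33.2185
Node (2,2) S=327.6800: V=(p*·0.0000+(1−p*)·0.0000)/1.15=0.0000; Δ=(0.0000−0.0000)/(419.4304−226.0992)=0.0000; B=V−Δ·S=0.0000
Node (1,0) S=138.0000: V=(p*·3.3738+(1−p*)·26.0757)/1.15=7.2834; Δ=(3.3738−26.0757)/(176.6400−95.2200)=-0.2788; B=V−Δ·S=45.7612
Node (1,1) S=256.0000: V=(p*·0.0000+(1−p*)·3.3738)/1.15=0.6464; Δ=(0.0000−3.3738)/(327.6800−176.6400)=-0.0223; B=V−Δ·S=6.3646
Node (0,0) S=200.0000: V=(p*·0.6464+(1−p*)·7.2834)/1.15=1.8337; Δ=(0.6464−7.2834)/(256.0000−138.0000)=-0.0562; B=V−Δ·S=13.0828
Check: Δ(0,0)·S0 + B(0,0) = 1.8337 = V0.

(0,0): Delta=-0.0562 Bond=13.0828
(1,0): Delta=-0.2788 Bond=45.7612
(1,1): Delta=-0.0223 Bond=6.3646
(2,0): Delta=-1.0000 Bond=121.2957
(2,1): Delta=-0.1690 Bond=33.2185
(2,2): Delta=0.0000 Bond=0.0000
V0=1.8337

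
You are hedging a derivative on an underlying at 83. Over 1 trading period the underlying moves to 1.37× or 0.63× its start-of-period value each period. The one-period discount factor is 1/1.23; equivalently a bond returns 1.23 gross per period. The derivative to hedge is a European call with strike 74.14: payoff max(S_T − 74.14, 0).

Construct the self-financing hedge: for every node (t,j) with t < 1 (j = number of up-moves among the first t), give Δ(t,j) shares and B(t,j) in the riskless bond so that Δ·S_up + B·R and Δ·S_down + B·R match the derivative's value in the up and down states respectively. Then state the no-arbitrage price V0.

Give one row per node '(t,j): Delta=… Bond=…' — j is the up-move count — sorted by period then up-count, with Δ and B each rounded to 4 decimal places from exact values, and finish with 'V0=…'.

(0,0): Delta=0.6443 Bond=-27.3886
V0=26.0844

No-arbitrage ⇒ martingale measure with p* = (R−d)/(u−d) = 0.8108.
Payoff layer (t=1): V(1,0)=0.0000, V(1,1)=39.5700
(0,0): S=83.0000. Δ = (V_up−V_dn)/(S_up−S_dn) = (39.5700−0.0000)/(113.7100−52.2900) = 0.6443. V = [p*·39.5700 + (1−p*)·0.0000]/1.23 = 26.0844. B = V − Δ·S = -27.3886.
The time-0 hedge costs 26.0844, which is the no-arbitrage price.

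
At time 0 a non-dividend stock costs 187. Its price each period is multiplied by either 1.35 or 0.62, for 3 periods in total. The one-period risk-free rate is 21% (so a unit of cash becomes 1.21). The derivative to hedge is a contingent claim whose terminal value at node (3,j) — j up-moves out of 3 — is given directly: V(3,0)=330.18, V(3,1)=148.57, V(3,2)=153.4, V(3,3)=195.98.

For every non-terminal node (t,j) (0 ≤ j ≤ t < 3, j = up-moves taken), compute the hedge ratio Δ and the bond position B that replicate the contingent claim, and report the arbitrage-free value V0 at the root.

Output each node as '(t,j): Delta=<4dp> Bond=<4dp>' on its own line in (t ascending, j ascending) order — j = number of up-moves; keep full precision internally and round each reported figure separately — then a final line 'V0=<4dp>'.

Since d<R<u, set p* = (R−d)/(u−d) = 0.8082; price each node as the discounted p*-expectation of its children.
Terminal payoffs: V(3,0)=330.1800, V(3,1)=148.5700, V(3,2)=153.4000, V(3,3)=195.9800
(2,0): S=71.8828. Δ = (V_up−V_dn)/(S_up−S_dn) = (148.5700−330.1800)/(97.0418−44.5673) = -3.4609. V = [p*·148.5700 + (1−p*)·330.1800]/1.21 = 151.5697. B = V − Δ·S = 400.3505.
(2,1): S=156.5190. Δ = (V_up−V_dn)/(S_up−S_dn) = (153.4000−148.5700)/(211.3007−97.0418) = 0.0423. V = [p*·153.4000 + (1−p*)·148.5700]/1.21 = 126.0113. B = V − Δ·S = 119.3949.
(2,2): S=340.8075. Δ = (V_up−V_dn)/(S_up−S_dn) = (195.9800−153.4000)/(460.0901−211.3007) = 0.1711. V = [p*·195.9800 + (1−p*)·153.4000]/1.21 = 155.2182. B = V − Δ·S = 96.8894.
(1,0): S=115.9400. Δ = (V_up−V_dn)/(S_up−S_dn) = (126.0113−151.5697)/(156.5190−71.8828) = -0.3020. V = [p*·126.0113 + (1−p*)·151.5697]/1.21 = 108.1925. B = V − Δ·S = 143.2040.
(1,1): S=252.4500. Δ = (V_up−V_dn)/(S_up−S_dn) = (155.2182−126.0113)/(340.8075−156.5190) = 0.1585. V = [p*·155.2182 + (1−p*)·126.0113]/1.21 = 123.6503. B = V − Δ·S = 83.6409.
(0,0): S=187.0000. Δ = (V_up−V_dn)/(S_up−S_dn) = (123.6503−108.1925)/(252.4500−115.9400) = 0.1132. V = [p*·123.6503 + (1−p*)·108.1925]/1.21 = 99.7403. B = V − Δ·S = 78.5653.
Each (Δ,B) replicates both successor values, so the strategy is self-financing and V0 is arbitrage-free.

(0,0): Delta=0.1132 Bond=78.5653
(1,0): Delta=-0.3020 Bond=143.2040
(1,1): Delta=0.1585 Bond=83.6409
(2,0): Delta=-3.4609 Bond=400.3505
(2,1): Delta=0.0423 Bond=119.3949
(2,2): Delta=0.1711 Bond=96.8894
V0=99.7403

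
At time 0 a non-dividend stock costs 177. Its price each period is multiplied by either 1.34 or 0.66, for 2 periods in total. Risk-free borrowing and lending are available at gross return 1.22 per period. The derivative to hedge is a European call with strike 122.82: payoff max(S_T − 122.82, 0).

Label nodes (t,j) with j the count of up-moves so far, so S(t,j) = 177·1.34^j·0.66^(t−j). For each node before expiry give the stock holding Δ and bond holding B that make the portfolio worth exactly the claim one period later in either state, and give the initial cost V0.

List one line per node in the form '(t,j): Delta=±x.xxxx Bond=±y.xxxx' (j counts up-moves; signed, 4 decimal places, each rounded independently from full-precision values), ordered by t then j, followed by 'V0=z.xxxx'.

The replicating-portfolio and risk-neutral prices coincide; use p* = (1.22−0.66)/(1.34−0.66) = 0.8235 for the latter.
At expiry t=2: V(2,0)=0.0000, V(2,1)=33.7188, V(2,2)=195.0012
  t=1,j=0: stock 116.8200 → up 156.5388 (V=33.7188), down 77.1012 (V=0.0000). Price 22.7610; hedge Δ=0.4245, bond B=-26.8255.
  t=1,j=1: stock 237.1800 → up 317.8212 (V=195.0012), down 156.5388 (V=33.7188). Price 136.5079; hedge Δ=1.0000, bond B=-100.6721.
  t=0,j=0: stock 177.0000 → up 237.1800 (V=136.5079), down 116.8200 (V=22.7610). Price 95.4384; hedge Δ=0.9451, bond B=-71.8364.
Self-financing check: at every node Δ·S+B equals the discounted successor values.

(0,0): Delta=0.9451 Bond=-71.8364
(1,0): Delta=0.4245 Bond=-26.8255
(1,1): Delta=1.0000 Bond=-100.6721
V0=95.4384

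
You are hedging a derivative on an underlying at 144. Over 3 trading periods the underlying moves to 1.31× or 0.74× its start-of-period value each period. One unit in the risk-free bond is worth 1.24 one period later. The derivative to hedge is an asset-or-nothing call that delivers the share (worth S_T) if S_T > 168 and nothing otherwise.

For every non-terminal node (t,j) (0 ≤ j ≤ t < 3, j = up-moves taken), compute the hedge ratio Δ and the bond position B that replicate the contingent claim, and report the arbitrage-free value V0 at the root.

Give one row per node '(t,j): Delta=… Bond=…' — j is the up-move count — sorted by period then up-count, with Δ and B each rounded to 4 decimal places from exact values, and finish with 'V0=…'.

No-arbitrage ⇒ martingale measure with p* = (R−d)/(u−d) = 0.8772.
Terminal payoffs: V(3,0)=0.0000, V(3,1)=0.0000, V(3,2)=182.8676, V(3,3)=323.7251
Node (2,0) S=78.8544: V=(p*·0.0000+(1−p*)·0.0000)/1.24=0.0000; Δ=(0.0000−0.0000)/(103.2993−58.3523)=0.0000; B=V−Δ·S=0.0000
Node (2,1) S=139.5936: V=(p*·182.8676+(1−p*)·0.0000)/1.24=129.3631; Δ=(182.8676−0.0000)/(182.8676−103.2993)=2.2982; B=V−Δ·S=-191.4573
Node (2,2) S=247.1184: V=(p*·323.7251+(1−p*)·182.8676)/1.24=247.1184; Δ=(323.7251−182.8676)/(323.7251−182.8676)=1.0000; B=V−Δ·S=0.0000
Node (1,0) S=106.5600: V=(p*·129.3631+(1−p*)·0.0000)/1.24=91.5132; Δ=(129.3631−0.0000)/(139.5936−78.8544)=2.1298; B=V−Δ·S=-135.4395
Node (1,1) S=188.6400: V=(p*·247.1184+(1−p*)·129.3631)/1.24=187.6268; Δ=(247.1184−129.3631)/(247.1184−139.5936)=1.0951; B=V−Δ·S=-18.9615
Node (0,0) S=144.0000: V=(p*·187.6268+(1−p*)·91.5132)/1.24=141.7930; Δ=(187.6268−91.5132)/(188.6400−106.5600)=1.1710; B=V−Δ·S=-26.8273
The time-0 hedge costs 141.7930, which is the no-arbitrage price.

(0,0): Delta=1.1710 Bond=-26.8273
(1,0): Delta=2.1298 Bond=-135.4395
(1,1): Delta=1.0951 Bond=-18.9615
(2,0): Delta=0.0000 Bond=0.0000
(2,1): Delta=2.2982 Bond=-191.4573
(2,2): Delta=1.0000 Bond=0.0000
V0=141.7930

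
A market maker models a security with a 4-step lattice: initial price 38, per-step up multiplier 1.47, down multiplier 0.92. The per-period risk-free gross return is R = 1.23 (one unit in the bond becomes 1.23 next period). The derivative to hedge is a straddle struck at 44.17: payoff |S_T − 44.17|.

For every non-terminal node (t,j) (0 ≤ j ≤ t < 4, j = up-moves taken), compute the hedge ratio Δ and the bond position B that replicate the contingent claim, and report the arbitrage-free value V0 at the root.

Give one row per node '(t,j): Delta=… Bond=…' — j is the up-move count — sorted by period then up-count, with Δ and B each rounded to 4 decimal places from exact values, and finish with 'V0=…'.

Risk-neutral probability p* = (R−d)/(u−d) = (1.23−0.92)/(1.47−0.92) = 0.5636.
Payoff layer (t=4): V(4,0)=16.9471, V(4,1)=0.6725, V(4,2)=25.3315, V(4,3)=66.8812, V(4,4)=133.2706
Node (3,0) S=29.5901: V=(p*·0.6725+(1−p*)·16.9471)/1.23=6.3204; Δ=(0.6725−16.9471)/(43.4975−27.2229)=-1.0000; B=V−Δ·S=35.9106
Node (3,1) S=47.2799: V=(p*·25.3315+(1−p*)·0.6725)/1.23=11.8465; Δ=(25.3315−0.6725)/(69.5015−43.4975)=0.9483; B=V−Δ·S=-32.9880
Node (3,2) S=75.5451: V=(p*·66.8812+(1−p*)·25.3315)/1.23=39.6345; Δ=(66.8812−25.3315)/(111.0512−69.5015)=1.0000; B=V−Δ·S=-35.9106
Node (3,3) S=120.7079: V=(p*·133.2706+(1−p*)·66.8812)/1.23=84.7973; Δ=(133.2706−66.8812)/(177.4406−111.0512)=1.0000; B=V−Δ·S=-35.9106
Node (2,0) S=32.1632: V=(p*·11.8465+(1−p*)·6.3204)/1.23=7.6708; Δ=(11.8465−6.3204)/(47.2799−29.5901)=0.3124; B=V−Δ·S=-2.3766
Node (2,1) S=51.3912: V=(p*·39.6345+(1−p*)·11.8465)/1.23=22.3649; Δ=(39.6345−11.8465)/(75.5451−47.2799)=0.9831; B=V−Δ·S=-28.1588
Node (2,2) S=82.1142: V=(p*·84.7973+(1−p*)·39.6345)/1.23=52.9186; Δ=(84.7973−39.6345)/(120.7079−75.5451)=1.0000; B=V−Δ·S=-29.1956
Node (1,0) S=34.9600: V=(p*·22.3649+(1−p*)·7.6708)/1.23=12.9699; Δ=(22.3649−7.6708)/(51.3912−32.1632)=0.7642; B=V−Δ·S=-13.7466
Node (1,1) S=55.8600: V=(p*·52.9186+(1−p*)·22.3649)/1.23=32.1838; Δ=(52.9186−22.3649)/(82.1142−51.3912)=0.9945; B=V−Δ·S=-23.3684
Node (0,0) S=38.0000: V=(p*·32.1838+(1−p*)·12.9699)/1.23=19.3492; Δ=(32.1838−12.9699)/(55.8600−34.9600)=0.9193; B=V−Δ·S=-15.5852
Check: Δ(0,0)·S0 + B(0,0) = 19.3492 = V0.

(0,0): Delta=0.9193 Bond=-15.5852
(1,0): Delta=0.7642 Bond=-13.7466
(1,1): Delta=0.9945 Bond=-23.3684
(2,0): Delta=0.3124 Bond=-2.3766
(2,1): Delta=0.9831 Bond=-28.1588
(2,2): Delta=1.0000 Bond=-29.1956
(3,0): Delta=-1.0000 Bond=35.9106
(3,1): Delta=0.9483 Bond=-32.9880
(3,2): Delta=1.0000 Bond=-35.9106
(3,3): Delta=1.0000 Bond=-35.9106
V0=19.3492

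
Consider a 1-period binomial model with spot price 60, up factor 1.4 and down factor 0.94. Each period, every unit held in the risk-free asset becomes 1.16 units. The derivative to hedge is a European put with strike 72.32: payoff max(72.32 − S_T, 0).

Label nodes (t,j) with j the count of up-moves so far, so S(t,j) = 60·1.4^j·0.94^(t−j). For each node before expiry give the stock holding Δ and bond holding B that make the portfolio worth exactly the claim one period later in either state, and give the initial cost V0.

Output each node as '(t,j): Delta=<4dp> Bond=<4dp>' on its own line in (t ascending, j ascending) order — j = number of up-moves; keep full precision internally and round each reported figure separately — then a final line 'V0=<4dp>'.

(0,0): Delta=-0.5768 Bond=41.7691
V0=7.1604

No-arbitrage ⇒ martingale measure with p* = (R−d)/(u−d) = 0.4783.
Terminal values V(1,·): V(1,0)=15.9200, V(1,1)=0.0000
  t=0,j=0: stock 60.0000 → up 84.0000 (V=0.0000), down 56.4000 (V=15.9200). Price 7.1604; hedge Δ=-0.5768, bond B=41.7691.
Each (Δ,B) replicates both successor values, so the strategy is self-financing and V0 is arbitrage-free.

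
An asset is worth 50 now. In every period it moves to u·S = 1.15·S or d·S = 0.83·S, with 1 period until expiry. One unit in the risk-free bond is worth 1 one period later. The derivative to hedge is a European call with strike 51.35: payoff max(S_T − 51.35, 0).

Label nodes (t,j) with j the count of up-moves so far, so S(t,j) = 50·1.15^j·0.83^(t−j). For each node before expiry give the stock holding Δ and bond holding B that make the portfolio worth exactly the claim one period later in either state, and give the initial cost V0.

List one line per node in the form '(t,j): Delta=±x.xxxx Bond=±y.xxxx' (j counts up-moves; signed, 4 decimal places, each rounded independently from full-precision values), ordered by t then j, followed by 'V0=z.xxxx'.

Since d<R<u, set p* = (R−d)/(u−d) = 0.5313; price each node as the discounted p*-expectation of its children.
At expiry t=1: V(1,0)=0.0000, V(1,1)=6.1500
Node (0,0) S=50.0000: V=(p*·6.1500+(1−p*)·0.0000)/1=3.2672; Δ=(6.1500−0.0000)/(57.5000−41.5000)=0.3844; B=V−Δ·S=-15.9516
Each (Δ,B) replicates both successor values, so the strategy is self-financing and V0 is arbitrage-free.

(0,0): Delta=0.3844 Bond=-15.9516
V0=3.2672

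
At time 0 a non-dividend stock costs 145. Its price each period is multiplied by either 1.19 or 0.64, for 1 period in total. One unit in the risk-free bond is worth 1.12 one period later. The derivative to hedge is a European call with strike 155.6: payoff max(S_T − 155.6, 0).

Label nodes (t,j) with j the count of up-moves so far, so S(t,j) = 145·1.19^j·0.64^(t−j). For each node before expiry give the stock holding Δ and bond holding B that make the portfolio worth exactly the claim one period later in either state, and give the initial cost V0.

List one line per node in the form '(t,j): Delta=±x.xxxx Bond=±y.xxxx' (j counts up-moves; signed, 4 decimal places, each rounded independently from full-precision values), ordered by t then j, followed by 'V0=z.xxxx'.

The replicating-portfolio and risk-neutral prices coincide; use p* = (1.12−0.64)/(1.19−0.64) = 0.8727 for the latter.
At expiry t=1: V(1,0)=0.0000, V(1,1)=16.9500
Node (0,0) S=145.0000: V=(p*·16.9500+(1−p*)·0.0000)/1.12=13.2078; Δ=(16.9500−0.0000)/(172.5500−92.8000)=0.2125; B=V−Δ·S=-17.6104
Self-financing check: at every node Δ·S+B equals the discounted successor values.

(0,0): Delta=0.2125 Bond=-17.6104
V0=13.2078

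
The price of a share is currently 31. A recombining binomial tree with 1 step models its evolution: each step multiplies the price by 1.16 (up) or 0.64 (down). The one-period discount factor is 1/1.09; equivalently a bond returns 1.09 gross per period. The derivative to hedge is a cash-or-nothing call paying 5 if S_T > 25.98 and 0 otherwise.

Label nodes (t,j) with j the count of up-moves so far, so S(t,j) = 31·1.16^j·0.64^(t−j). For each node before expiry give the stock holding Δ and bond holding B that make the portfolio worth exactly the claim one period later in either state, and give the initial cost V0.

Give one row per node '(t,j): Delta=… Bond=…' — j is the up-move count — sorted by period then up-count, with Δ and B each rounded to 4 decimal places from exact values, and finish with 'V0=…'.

Under the risk-neutral measure, an up-move has probability p* = (R−d)/(u−d) = 0.8654 and values discount at R = 1.09.
Terminal values V(1,·): V(1,0)=0.0000, V(1,1)=5.0000
(0,0): S=31.0000. Δ = (V_up−V_dn)/(S_up−S_dn) = (5.0000−0.0000)/(35.9600−19.8400) = 0.3102. V = [p*·5.0000 + (1−p*)·0.0000]/1.09 = 3.9697. B = V − Δ·S = -5.6457.
The time-0 hedge costs 3.9697, which is the no-arbitrage price.

(0,0): Delta=0.3102 Bond=-5.6457
V0=3.9697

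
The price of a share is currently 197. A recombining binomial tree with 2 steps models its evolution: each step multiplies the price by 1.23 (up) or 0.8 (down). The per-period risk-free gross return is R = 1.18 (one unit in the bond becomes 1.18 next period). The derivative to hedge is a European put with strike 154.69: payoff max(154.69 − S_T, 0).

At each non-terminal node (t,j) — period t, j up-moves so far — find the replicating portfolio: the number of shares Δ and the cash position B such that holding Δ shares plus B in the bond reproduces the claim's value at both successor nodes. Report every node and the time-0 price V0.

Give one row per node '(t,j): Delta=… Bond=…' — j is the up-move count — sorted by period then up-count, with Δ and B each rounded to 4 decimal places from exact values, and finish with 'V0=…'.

(0,0): Delta=-0.0333 Bond=6.8343
(1,0): Delta=-0.4222 Bond=69.3542
(1,1): Delta=0.0000 Bond=0.0000
V0=0.2778

The replicating-portfolio and risk-neutral prices coincide; use p* = (1.18−0.8)/(1.23−0.8) = 0.8837 for the latter.
Terminal values V(2,·): V(2,0)=28.6100, V(2,1)=0.0000, V(2,2)=0.0000
Node (1,0) S=157.6000: V=(p*·0.0000+(1−p*)·28.6100)/1.18=2.8193; Δ=(0.0000−28.6100)/(193.8480−126.0800)=-0.4222; B=V−Δ·S=69.3542
Node (1,1) S=242.3100: V=(p*·0.0000+(1−p*)·0.0000)/1.18=0.0000; Δ=(0.0000−0.0000)/(298.0413−193.8480)=0.0000; B=V−Δ·S=0.0000
Node (0,0) S=197.0000: V=(p*·0.0000+(1−p*)·2.8193)/1.18=0.2778; Δ=(0.0000−2.8193)/(242.3100−157.6000)=-0.0333; B=V−Δ·S=6.8343
Each (Δ,B) replicates both successor values, so the strategy is self-financing and V0 is arbitrage-free.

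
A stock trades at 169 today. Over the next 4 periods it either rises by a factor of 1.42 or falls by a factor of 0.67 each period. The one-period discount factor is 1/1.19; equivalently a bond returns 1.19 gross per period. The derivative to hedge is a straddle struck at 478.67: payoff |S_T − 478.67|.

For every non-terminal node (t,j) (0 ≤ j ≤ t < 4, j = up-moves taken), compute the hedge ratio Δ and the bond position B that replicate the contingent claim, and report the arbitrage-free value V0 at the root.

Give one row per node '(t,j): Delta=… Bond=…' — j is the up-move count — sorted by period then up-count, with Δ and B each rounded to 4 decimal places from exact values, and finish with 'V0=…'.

The replicating-portfolio and risk-neutral prices coincide; use p* = (1.19−0.67)/(1.42−0.67) = 0.6933 for the latter.
Payoff layer (t=4): V(4,0)=444.6146, V(4,1)=406.4929, V(4,2)=325.6976, V(4,3)=154.4599, V(4,4)=208.4619
  t=3,j=0: stock 50.8289 → up 72.1771 (V=406.4929), down 34.0554 (V=444.6146). Price 351.4148; hedge Δ=-1.0000, bond B=402.2437.
  t=3,j=1: stock 107.7270 → up 152.9724 (V=325.6976), down 72.1771 (V=406.4929). Price 294.5167; hedge Δ=-1.0000, bond B=402.2437.
  t=3,j=2: stock 228.3170 → up 324.2101 (V=154.4599), down 152.9724 (V=325.6976). Price 173.9267; hedge Δ=-1.0000, bond B=402.2437.
  t=3,j=3: stock 483.8957 → up 687.1319 (V=208.4619), down 324.2101 (V=154.4599). Price 161.2616; hedge Δ=0.1488, bond B=89.2590.
  t=2,j=0: stock 75.8641 → up 107.7270 (V=294.5167), down 50.8289 (V=351.4148). Price 262.1558; hedge Δ=-1.0000, bond B=338.0199.
  t=2,j=1: stock 160.7866 → up 228.3170 (V=173.9267), down 107.7270 (V=294.5167). Price 177.2333; hedge Δ=-1.0000, bond B=338.0199.
  t=2,j=2: stock 340.7716 → up 483.8957 (V=161.2616), down 228.3170 (V=173.9267). Price 138.7778; hedge Δ=-0.0496, bond B=155.6647.
  t=1,j=0: stock 113.2300 → up 160.7866 (V=177.2333), down 75.8641 (V=262.1558). Price 170.8203; hedge Δ=-1.0000, bond B=284.0503.
  t=1,j=1: stock 239.9800 → up 340.7716 (V=138.7778), down 160.7866 (V=177.2333). Price 126.5301; hedge Δ=-0.2137, bond B=177.8041.
  t=0,j=0: stock 169.0000 → up 239.9800 (V=126.5301), down 113.2300 (V=170.8203). Price 117.7415; hedge Δ=-0.3494, bond B=176.7952.
Each (Δ,B) replicates both successor values, so the strategy is self-financing and V0 is arbitrage-free.

(0,0): Delta=-0.3494 Bond=176.7952
(1,0): Delta=-1.0000 Bond=284.0503
(1,1): Delta=-0.2137 Bond=177.8041
(2,0): Delta=-1.0000 Bond=338.0199
(2,1): Delta=-1.0000 Bond=338.0199
(2,2): Delta=-0.0496 Bond=155.6647
(3,0): Delta=-1.0000 Bond=402.2437
(3,1): Delta=-1.0000 Bond=402.2437
(3,2): Delta=-1.0000 Bond=402.2437
(3,3): Delta=0.1488 Bond=89.2590
V0=117.7415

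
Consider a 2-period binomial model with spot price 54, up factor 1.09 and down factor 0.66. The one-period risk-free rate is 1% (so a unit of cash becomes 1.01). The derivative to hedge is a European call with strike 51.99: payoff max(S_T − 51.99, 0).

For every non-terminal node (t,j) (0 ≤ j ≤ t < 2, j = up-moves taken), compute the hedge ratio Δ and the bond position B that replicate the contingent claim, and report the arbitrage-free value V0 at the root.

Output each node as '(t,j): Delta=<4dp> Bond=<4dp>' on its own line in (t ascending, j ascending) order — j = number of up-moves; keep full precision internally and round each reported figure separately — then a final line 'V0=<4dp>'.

The replicating-portfolio and risk-neutral prices coincide; use p* = (1.01−0.66)/(1.09−0.66) = 0.8140 for the latter.
Terminal values V(2,·): V(2,0)=0.0000, V(2,1)=0.0000, V(2,2)=12.1674
(1,0): S=35.6400. Δ = (V_up−V_dn)/(S_up−S_dn) = (0.0000−0.0000)/(38.8476−23.5224) = 0.0000. V = [p*·0.0000 + (1−p*)·0.0000]/1.01 = 0.0000. B = V − Δ·S = 0.0000.
(1,1): S=58.8600. Δ = (V_up−V_dn)/(S_up−S_dn) = (12.1674−0.0000)/(64.1574−38.8476) = 0.4807. V = [p*·12.1674 + (1−p*)·0.0000]/1.01 = 9.8056. B = V − Δ·S = -18.4906.
(0,0): S=54.0000. Δ = (V_up−V_dn)/(S_up−S_dn) = (9.8056−0.0000)/(58.8600−35.6400) = 0.4223. V = [p*·9.8056 + (1−p*)·0.0000]/1.01 = 7.9023. B = V − Δ·S = -14.9015.
Each (Δ,B) replicates both successor values, so the strategy is self-financing and V0 is arbitrage-free.

(0,0): Delta=0.4223 Bond=-14.9015
(1,0): Delta=0.0000 Bond=0.0000
(1,1): Delta=0.4807 Bond=-18.4906
V0=7.9023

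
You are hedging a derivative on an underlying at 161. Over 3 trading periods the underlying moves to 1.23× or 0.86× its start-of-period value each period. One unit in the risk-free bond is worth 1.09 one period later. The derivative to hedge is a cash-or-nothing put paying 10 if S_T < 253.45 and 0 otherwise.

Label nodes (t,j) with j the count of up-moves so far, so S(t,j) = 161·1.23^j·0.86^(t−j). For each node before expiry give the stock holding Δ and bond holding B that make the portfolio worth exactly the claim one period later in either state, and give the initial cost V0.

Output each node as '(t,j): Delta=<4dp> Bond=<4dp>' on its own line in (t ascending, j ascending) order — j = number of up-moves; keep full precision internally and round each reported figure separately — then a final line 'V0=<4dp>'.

(0,0): Delta=-0.0546 Bond=14.6572
(1,0): Delta=0.0000 Bond=8.4168
(1,1): Delta=-0.0778 Bond=20.5778
(2,0): Delta=0.0000 Bond=9.1743
(2,1): Delta=0.0000 Bond=9.1743
(2,2): Delta=-0.1110 Bond=30.4984
V0=5.8670

The replicating-portfolio and risk-neutral prices coincide; use p* = (1.09−0.86)/(1.23−0.86) = 0.6216 for the latter.
Terminal payoffs: V(3,0)=10.0000, V(3,1)=10.0000, V(3,2)=10.0000, V(3,3)=0.0000
(2,0): S=119.0756. Δ = (V_up−V_dn)/(S_up−S_dn) = (10.0000−10.0000)/(146.4630−102.4050) = 0.0000. V = [p*·10.0000 + (1−p*)·10.0000]/1.09 = 9.1743. B = V − Δ·S = 9.1743.
(2,1): S=170.3058. Δ = (V_up−V_dn)/(S_up−S_dn) = (10.0000−10.0000)/(209.4761−146.4630) = 0.0000. V = [p*·10.0000 + (1−p*)·10.0000]/1.09 = 9.1743. B = V − Δ·S = 9.1743.
(2,2): S=243.5769. Δ = (V_up−V_dn)/(S_up−S_dn) = (0.0000−10.0000)/(299.5996−209.4761) = -0.1110. V = [p*·0.0000 + (1−p*)·10.0000]/1.09 = 3.4714. B = V − Δ·S = 30.4984.
(1,0): S=138.4600. Δ = (V_up−V_dn)/(S_up−S_dn) = (9.1743−9.1743)/(170.3058−119.0756) = 0.0000. V = [p*·9.1743 + (1−p*)·9.1743]/1.09 = 8.4168. B = V − Δ·S = 8.4168.
(1,1): S=198.0300. Δ = (V_up−V_dn)/(S_up−S_dn) = (3.4714−9.1743)/(243.5769−170.3058) = -0.0778. V = [p*·3.4714 + (1−p*)·9.1743]/1.09 = 5.1644. B = V − Δ·S = 20.5778.
(0,0): S=161.0000. Δ = (V_up−V_dn)/(S_up−S_dn) = (5.1644−8.4168)/(198.0300−138.4600) = -0.0546. V = [p*·5.1644 + (1−p*)·8.4168]/1.09 = 5.8670. B = V − Δ·S = 14.6572.
Root portfolio cost Δ·161+B reproduces V0=5.8670.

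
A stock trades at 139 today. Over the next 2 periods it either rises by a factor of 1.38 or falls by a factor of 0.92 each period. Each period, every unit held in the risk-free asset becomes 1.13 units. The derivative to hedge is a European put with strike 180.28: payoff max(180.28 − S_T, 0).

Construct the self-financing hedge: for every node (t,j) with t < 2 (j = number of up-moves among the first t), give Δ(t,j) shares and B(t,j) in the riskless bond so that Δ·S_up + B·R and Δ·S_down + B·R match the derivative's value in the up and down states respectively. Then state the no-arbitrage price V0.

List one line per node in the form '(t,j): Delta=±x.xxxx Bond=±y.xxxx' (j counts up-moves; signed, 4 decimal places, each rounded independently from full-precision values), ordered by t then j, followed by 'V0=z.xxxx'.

Since d<R<u, set p* = (R−d)/(u−d) = 0.4565; price each node as the discounted p*-expectation of its children.
Payoff layer (t=2): V(2,0)=62.6304, V(2,1)=3.8056, V(2,2)=0.0000
(1,0): S=127.8800. Δ = (V_up−V_dn)/(S_up−S_dn) = (3.8056−62.6304)/(176.4744−117.6496) = -1.0000. V = [p*·3.8056 + (1−p*)·62.6304]/1.13 = 31.6598. B = V − Δ·S = 159.5398.
(1,1): S=191.8200. Δ = (V_up−V_dn)/(S_up−S_dn) = (0.0000−3.8056)/(264.7116−176.4744) = -0.0431. V = [p*·0.0000 + (1−p*)·3.8056]/1.13 = 1.8303. B = V − Δ·S = 10.1034.
(0,0): S=139.0000. Δ = (V_up−V_dn)/(S_up−S_dn) = (1.8303−31.6598)/(191.8200−127.8800) = -0.4665. V = [p*·1.8303 + (1−p*)·31.6598]/1.13 = 15.9664. B = V − Δ·S = 80.8131.
The time-0 hedge costs 15.9664, which is the no-arbitrage price.

(0,0): Delta=-0.4665 Bond=80.8131
(1,0): Delta=-1.0000 Bond=159.5398
(1,1): Delta=-0.0431 Bond=10.1034
V0=15.9664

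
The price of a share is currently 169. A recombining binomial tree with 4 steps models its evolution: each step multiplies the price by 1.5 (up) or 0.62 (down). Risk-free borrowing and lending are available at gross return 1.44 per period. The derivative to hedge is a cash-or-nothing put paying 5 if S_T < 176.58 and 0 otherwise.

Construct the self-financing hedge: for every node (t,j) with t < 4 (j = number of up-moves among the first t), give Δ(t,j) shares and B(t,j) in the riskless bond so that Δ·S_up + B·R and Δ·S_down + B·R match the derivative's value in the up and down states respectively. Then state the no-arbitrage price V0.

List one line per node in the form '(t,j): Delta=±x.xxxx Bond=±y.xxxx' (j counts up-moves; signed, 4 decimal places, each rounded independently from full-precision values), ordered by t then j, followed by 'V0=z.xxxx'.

Under the risk-neutral measure, an up-move has probability p* = (R−d)/(u−d) = 0.9318 and values discount at R = 1.44.
Terminal payoffs: V(4,0)=5.0000, V(4,1)=5.0000, V(4,2)=5.0000, V(4,3)=0.0000, V(4,4)=0.0000
Node (3,0) S=40.2774: V=(p*·5.0000+(1−p*)·5.0000)/1.44=3.4722; Δ=(5.0000−5.0000)/(60.4161−24.9720)=0.0000; B=V−Δ·S=3.4722
Node (3,1) S=97.4454: V=(p*·5.0000+(1−p*)·5.0000)/1.44=3.4722; Δ=(5.0000−5.0000)/(146.1681−60.4161)=0.0000; B=V−Δ·S=3.4722
Node (3,2) S=235.7550: V=(p*·0.0000+(1−p*)·5.0000)/1.44=0.2367; Δ=(0.0000−5.0000)/(353.6325−146.1681)=-0.0241; B=V−Δ·S=5.9186
Node (3,3) S=570.3750: V=(p*·0.0000+(1−p*)·0.0000)/1.44=0.0000; Δ=(0.0000−0.0000)/(855.5625−353.6325)=0.0000; B=V−Δ·S=0.0000
Node (2,0) S=64.9636: V=(p*·3.4722+(1−p*)·3.4722)/1.44=2.4113; Δ=(3.4722−3.4722)/(97.4454−40.2774)=0.0000; B=V−Δ·S=2.4113
Node (2,1) S=157.1700: V=(p*·0.2367+(1−p*)·3.4722)/1.44=0.3176; Δ=(0.2367−3.4722)/(235.7550−97.4454)=-0.0234; B=V−Δ·S=3.9943
Node (2,2) S=380.2500: V=(p*·0.0000+(1−p*)·0.2367)/1.44=0.0112; Δ=(0.0000−0.2367)/(570.3750−235.7550)=-0.0007; B=V−Δ·S=0.2802
Node (1,0) S=104.7800: V=(p*·0.3176+(1−p*)·2.4113)/1.44=0.3197; Δ=(0.3176−2.4113)/(157.1700−64.9636)=-0.0227; B=V−Δ·S=2.6989
Node (1,1) S=253.5000: V=(p*·0.0112+(1−p*)·0.3176)/1.44=0.0223; Δ=(0.0112−0.3176)/(380.2500−157.1700)=-0.0014; B=V−Δ·S=0.3705
Node (0,0) S=169.0000: V=(p*·0.0223+(1−p*)·0.3197)/1.44=0.0296; Δ=(0.0223−0.3197)/(253.5000−104.7800)=-0.0020; B=V−Δ·S=0.3675
Root portfolio cost Δ·169+B reproduces V0=0.0296.

(0,0): Delta=-0.0020 Bond=0.3675
(1,0): Delta=-0.0227 Bond=2.6989
(1,1): Delta=-0.0014 Bond=0.3705
(2,0): Delta=0.0000 Bond=2.4113
(2,1): Delta=-0.0234 Bond=3.9943
(2,2): Delta=-0.0007 Bond=0.2802
(3,0): Delta=0.0000 Bond=3.4722
(3,1): Delta=0.0000 Bond=3.4722
(3,2): Delta=-0.0241 Bond=5.9186
(3,3): Delta=0.0000 Bond=0.0000
V0=0.0296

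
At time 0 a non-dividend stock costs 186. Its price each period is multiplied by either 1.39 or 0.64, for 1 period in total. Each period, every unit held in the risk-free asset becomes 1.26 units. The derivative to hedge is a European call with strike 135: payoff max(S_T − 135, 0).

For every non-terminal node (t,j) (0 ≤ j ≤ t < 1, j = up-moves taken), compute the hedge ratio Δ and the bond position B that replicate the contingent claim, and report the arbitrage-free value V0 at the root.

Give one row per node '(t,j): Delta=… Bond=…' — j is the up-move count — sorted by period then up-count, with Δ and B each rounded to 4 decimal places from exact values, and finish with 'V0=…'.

(0,0): Delta=0.8856 Bond=-83.6673
V0=81.0527

Under the risk-neutral measure, an up-move has probability p* = (R−d)/(u−d) = 0.8267 and values discount at R = 1.26.
Payoff layer (t=1): V(1,0)=0.0000, V(1,1)=123.5400
(0,0): S=186.0000. Δ = (V_up−V_dn)/(S_up−S_dn) = (123.5400−0.0000)/(258.5400−119.0400) = 0.8856. V = [p*·123.5400 + (1−p*)·0.0000]/1.26 = 81.0527. B = V − Δ·S = -83.6673.
Self-financing check: at every node Δ·S+B equals the discounted successor values.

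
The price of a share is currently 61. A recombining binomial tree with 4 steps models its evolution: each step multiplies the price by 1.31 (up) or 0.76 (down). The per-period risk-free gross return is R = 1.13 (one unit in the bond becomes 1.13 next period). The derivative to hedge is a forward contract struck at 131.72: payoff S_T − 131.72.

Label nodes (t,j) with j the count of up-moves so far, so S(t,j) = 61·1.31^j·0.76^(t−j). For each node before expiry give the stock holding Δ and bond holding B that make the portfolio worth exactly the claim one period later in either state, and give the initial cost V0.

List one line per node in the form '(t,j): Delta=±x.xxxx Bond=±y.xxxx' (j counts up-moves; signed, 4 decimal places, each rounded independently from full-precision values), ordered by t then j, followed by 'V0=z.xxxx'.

Since d<R<u, set p* = (R−d)/(u−d) = 0.6727; price each node as the discounted p*-expectation of its children.
Terminal payoffs: V(4,0)=-111.3691, V(4,1)=-96.6414, V(4,2)=-71.2556, V(4,3)=-27.4985, V(4,4)=47.9250
(3,0): S=26.7775. Δ = (V_up−V_dn)/(S_up−S_dn) = (-96.6414−-111.3691)/(35.0786−20.3509) = 1.0000. V = [p*·-96.6414 + (1−p*)·-111.3691]/1.13 = -89.7888. B = V − Δ·S = -116.5664.
(3,1): S=46.1560. Δ = (V_up−V_dn)/(S_up−S_dn) = (-71.2556−-96.6414)/(60.4644−35.0786) = 1.0000. V = [p*·-71.2556 + (1−p*)·-96.6414]/1.13 = -70.4104. B = V − Δ·S = -116.5664.
(3,2): S=79.5584. Δ = (V_up−V_dn)/(S_up−S_dn) = (-27.4985−-71.2556)/(104.2215−60.4644) = 1.0000. V = [p*·-27.4985 + (1−p*)·-71.2556]/1.13 = -37.0080. B = V − Δ·S = -116.5664.
(3,3): S=137.1336. Δ = (V_up−V_dn)/(S_up−S_dn) = (47.9250−-27.4985)/(179.6450−104.2215) = 1.0000. V = [p*·47.9250 + (1−p*)·-27.4985]/1.13 = 20.5672. B = V − Δ·S = -116.5664.
(2,0): S=35.2336. Δ = (V_up−V_dn)/(S_up−S_dn) = (-70.4104−-89.7888)/(46.1560−26.7775) = 1.0000. V = [p*·-70.4104 + (1−p*)·-89.7888]/1.13 = -67.9225. B = V − Δ·S = -103.1561.
(2,1): S=60.7316. Δ = (V_up−V_dn)/(S_up−S_dn) = (-37.0080−-70.4104)/(79.5584−46.1560) = 1.0000. V = [p*·-37.0080 + (1−p*)·-70.4104]/1.13 = -42.4245. B = V − Δ·S = -103.1561.
(2,2): S=104.6821. Δ = (V_up−V_dn)/(S_up−S_dn) = (20.5672−-37.0080)/(137.1336−79.5584) = 1.0000. V = [p*·20.5672 + (1−p*)·-37.0080]/1.13 = 1.5260. B = V − Δ·S = -103.1561.
(1,0): S=46.3600. Δ = (V_up−V_dn)/(S_up−S_dn) = (-42.4245−-67.9225)/(60.7316−35.2336) = 1.0000. V = [p*·-42.4245 + (1−p*)·-67.9225]/1.13 = -44.9286. B = V − Δ·S = -91.2886.
(1,1): S=79.9100. Δ = (V_up−V_dn)/(S_up−S_dn) = (1.5260−-42.4245)/(104.6821−60.7316) = 1.0000. V = [p*·1.5260 + (1−p*)·-42.4245]/1.13 = -11.3786. B = V − Δ·S = -91.2886.
(0,0): S=61.0000. Δ = (V_up−V_dn)/(S_up−S_dn) = (-11.3786−-44.9286)/(79.9100−46.3600) = 1.0000. V = [p*·-11.3786 + (1−p*)·-44.9286]/1.13 = -19.7863. B = V − Δ·S = -80.7863.
Root portfolio cost Δ·61+B reproduces V0=-19.7863.

(0,0): Delta=1.0000 Bond=-80.7863
(1,0): Delta=1.0000 Bond=-91.2886
(1,1): Delta=1.0000 Bond=-91.2886
(2,0): Delta=1.0000 Bond=-103.1561
(2,1): Delta=1.0000 Bond=-103.1561
(2,2): Delta=1.0000 Bond=-103.1561
(3,0): Delta=1.0000 Bond=-116.5664
(3,1): Delta=1.0000 Bond=-116.5664
(3,2): Delta=1.0000 Bond=-116.5664
(3,3): Delta=1.0000 Bond=-116.5664
V0=-19.7863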